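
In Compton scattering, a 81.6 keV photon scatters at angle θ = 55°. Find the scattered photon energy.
76.3977 keV

First convert energy to wavelength:
λ = hc/E, with hc ≈ 1239.842 keV·pm (i.e. 1239.842 eV·nm)

For E = 81.6 keV = 81600 eV:
λ = 1239.842 keV·pm / 81.6 keV
λ = 15.1941 pm

Calculate the Compton shift:
Δλ = λ_C(1 - cos(55°)) = 2.4263 × 0.4264
Δλ = 1.0346 pm

Final wavelength:
λ' = 15.1941 + 1.0346 = 16.2288 pm

Final energy:
E' = hc/λ' = 1239.842 / 16.2288 = 76.3977 keV

(Intermediate values are shown rounded; full precision is carried through to the final answer.)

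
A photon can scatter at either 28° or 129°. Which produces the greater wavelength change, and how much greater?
129° produces the larger shift by a factor of 13.920

Calculate both shifts using Δλ = λ_C(1 - cos θ):

For θ₁ = 28°:
Δλ₁ = 2.4263 × (1 - cos(28°))
Δλ₁ = 2.4263 × 0.1171
Δλ₁ = 0.2840 pm

For θ₂ = 129°:
Δλ₂ = 2.4263 × (1 - cos(129°))
Δλ₂ = 2.4263 × 1.6293
Δλ₂ = 3.9532 pm

The 129° angle produces the larger shift.
Ratio: 3.9532/0.2840 = 13.920

(Intermediate values are shown rounded; full precision is carried through to the final answer.)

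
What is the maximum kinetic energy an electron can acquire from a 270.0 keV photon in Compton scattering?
138.7252 keV

Maximum energy transfer occurs at θ = 180° (backscattering).

Initial photon: E₀ = 270.0 keV → λ₀ = 4.5920 pm

Maximum Compton shift (at 180°):
Δλ_max = 2λ_C = 2 × 2.4263 = 4.8526 pm

Final wavelength:
λ' = 4.5920 + 4.8526 = 9.4446 pm

Minimum photon energy (maximum energy to electron):
E'_min = hc/λ' = 131.2748 keV

Maximum electron kinetic energy:
K_max = E₀ - E'_min = 270.0000 - 131.2748 = 138.7252 keV

(Intermediate values are shown rounded; full precision is carried through to the final answer.)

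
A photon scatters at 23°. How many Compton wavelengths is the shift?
0.0795 λ_C

The Compton shift formula is:
Δλ = λ_C(1 - cos θ)

Dividing both sides by λ_C:
Δλ/λ_C = 1 - cos θ

For θ = 23°:
Δλ/λ_C = 1 - cos(23°)
Δλ/λ_C = 1 - 0.9205
Δλ/λ_C = 0.0795

This means the shift is 0.0795 × λ_C = 0.1929 pm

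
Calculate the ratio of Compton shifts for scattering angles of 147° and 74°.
147° produces the larger shift by a factor of 2.538

Calculate both shifts using Δλ = λ_C(1 - cos θ):

For θ₁ = 74°:
Δλ₁ = 2.4263 × (1 - cos(74°))
Δλ₁ = 2.4263 × 0.7244
Δλ₁ = 1.7575 pm

For θ₂ = 147°:
Δλ₂ = 2.4263 × (1 - cos(147°))
Δλ₂ = 2.4263 × 1.8387
Δλ₂ = 4.4612 pm

The 147° angle produces the larger shift.
Ratio: 4.4612/1.7575 = 2.538

(Intermediate values are shown rounded; full precision is carried through to the final answer.)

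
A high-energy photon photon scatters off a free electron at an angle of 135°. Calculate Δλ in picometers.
4.1420 pm

Using the Compton scattering formula:
Δλ = λ_C(1 - cos θ)

where λ_C = h/(m_e·c) ≈ 2.4263 pm is the Compton wavelength of an electron.

For θ = 135°:
cos(135°) = -0.7071
1 - cos(135°) = 1.7071

Δλ = 2.4263 × 1.7071
Δλ = 4.1420 pm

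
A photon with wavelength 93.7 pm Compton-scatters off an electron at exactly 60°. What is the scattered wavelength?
94.9132 pm

Using the Compton formula: λ' = λ + λ_C(1 − cos θ)

For θ = 60°, cos θ = 1/2 (exact) = 0.5000, so:
1 − cos 60° = 1 − (1/2) = 0.5000

Δλ = λ_C × 0.5000 = 2.4263 × 0.5000 = 1.2132 pm

λ' = 93.7 + 1.2132 = 94.9132 pm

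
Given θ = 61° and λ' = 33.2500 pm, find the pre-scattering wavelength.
32.0000 pm

From λ' = λ + Δλ, we have λ = λ' - Δλ

First calculate the Compton shift:
Δλ = λ_C(1 - cos θ)
Δλ = 2.4263 × (1 - cos(61°))
Δλ = 2.4263 × 0.5152
Δλ = 1.2500 pm

Initial wavelength:
λ = λ' - Δλ
λ = 33.2500 - 1.2500
λ = 32.0000 pm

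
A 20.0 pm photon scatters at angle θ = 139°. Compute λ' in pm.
24.2575 pm

Using the Compton scattering formula:
λ' = λ + Δλ = λ + λ_C(1 - cos θ)

Given:
- Initial wavelength λ = 20.0 pm
- Scattering angle θ = 139°
- Compton wavelength λ_C ≈ 2.4263 pm

Calculate the shift:
Δλ = 2.4263 × (1 - cos(139°))
Δλ = 2.4263 × 1.7547
Δλ = 4.2575 pm

Final wavelength:
λ' = 20.0 + 4.2575 = 24.2575 pm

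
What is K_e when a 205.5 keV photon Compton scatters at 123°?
78.7406 keV

By energy conservation: K_e = E_initial - E_final

First find the scattered photon energy:
Initial wavelength: λ = hc/E = 6.0333 pm
Compton shift: Δλ = λ_C(1 - cos(123°)) = 3.7478 pm
Final wavelength: λ' = 6.0333 + 3.7478 = 9.7811 pm
Final photon energy: E' = hc/λ' = 126.7594 keV

Electron kinetic energy:
K_e = E - E' = 205.5000 - 126.7594 = 78.7406 keV

(Intermediate values are shown rounded; full precision is carried through to the final answer.)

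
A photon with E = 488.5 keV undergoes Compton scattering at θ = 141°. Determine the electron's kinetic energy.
307.5003 keV

By energy conservation: K_e = E_initial - E_final

First find the scattered photon energy:
Initial wavelength: λ = hc/E = 2.5381 pm
Compton shift: Δλ = λ_C(1 - cos(141°)) = 4.3119 pm
Final wavelength: λ' = 2.5381 + 4.3119 = 6.8500 pm
Final photon energy: E' = hc/λ' = 180.9997 keV

Electron kinetic energy:
K_e = E - E' = 488.5000 - 180.9997 = 307.5003 keV

(Intermediate values are shown rounded; full precision is carried through to the final answer.)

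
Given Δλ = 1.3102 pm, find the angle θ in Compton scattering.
62.61°

From the Compton formula Δλ = λ_C(1 - cos θ), we can solve for θ:

cos θ = 1 - Δλ/λ_C

Given:
- Δλ = 1.3102 pm
- λ_C = h/(m_e·c) ≈ 2.42631024 pm

cos θ = 1 - 1.3102/2.42631024
cos θ = 1 - 0.539997
cos θ = 0.460003

θ = arccos(0.460003)
θ = 62.61°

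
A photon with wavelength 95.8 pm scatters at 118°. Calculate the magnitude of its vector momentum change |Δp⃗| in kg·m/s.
1.1645e-23 kg·m/s

Photon momentum magnitude is p = h/λ.

Initial momentum:
p₀ = h/λ = 6.6261e-34/9.5800e-11 = 6.9166e-24 kg·m/s

After scattering:
λ' = λ + Δλ = 95.8 + 3.5654 = 99.3654 pm
p' = h/λ' = 6.6261e-34/9.9365e-11 = 6.6684e-24 kg·m/s

Momentum is a vector; the scattered photon's direction makes angle θ = 118° with the incident direction. The magnitude of the vector change Δp⃗ = p⃗₀ − p⃗' is found from the law of cosines:
|Δp⃗|² = p₀² + p'² − 2p₀p'cos θ
|Δp⃗|² = (6.9166e-24)² + (6.6684e-24)² − 2·6.9166e-24·6.6684e-24·cos(118°)
|Δp⃗| = 1.1645e-23 kg·m/s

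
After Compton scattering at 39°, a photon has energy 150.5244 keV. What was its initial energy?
161.0999 keV

Convert final energy to wavelength (hc ≈ 1239.842 keV·pm):
λ' = hc/E' = 1239.842 / 150.5244 = 8.2368 pm

Calculate the Compton shift:
Δλ = λ_C(1 - cos(39°))
Δλ = 2.4263 × (1 - cos(39°))
Δλ = 0.5407 pm

Initial wavelength:
λ = λ' - Δλ = 8.2368 - 0.5407 = 7.6961 pm

Initial energy:
E = hc/λ = 1239.842 / 7.6961 = 161.0999 keV

(Intermediate values are shown rounded; full precision is carried through to the final answer.)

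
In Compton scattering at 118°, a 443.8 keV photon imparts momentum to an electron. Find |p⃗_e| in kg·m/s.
3.0053e-22 kg·m/s

The electron is initially at rest, so by conservation of momentum:
p⃗_e = p⃗₀ − p⃗'  (incident photon momentum minus scattered photon momentum)

Photon momentum magnitudes (p = h/λ = E/c):
λ₀ = hc/E₀ = 2.7937 pm → p₀ = h/λ₀ = 2.3718e-22 kg·m/s
Δλ = λ_C(1 − cos 118°) = 3.5654 pm
λ' = 6.3591 pm → p' = h/λ' = 1.0420e-22 kg·m/s

The scattered photon makes angle θ = 118° with the incident direction, so by the law of cosines:
|p⃗_e|² = p₀² + p'² − 2p₀p'cos θ
|p⃗_e|² = (2.3718e-22)² + (1.0420e-22)² − 2·2.3718e-22·1.0420e-22·cos(118°)
|p⃗_e| = 3.0053e-22 kg·m/s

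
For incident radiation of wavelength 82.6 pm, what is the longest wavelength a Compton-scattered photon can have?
87.4526 pm (at θ = 180°)

The Compton shift is Δλ = λ_C(1 − cos θ).

Since cos θ ranges from −1 to 1, the factor (1 − cos θ) ranges from 0 to 2; the maximum shift occurs at θ = 180° (backscattering):
Δλ_max = 2λ_C = 2 × 2.4263 pm = 4.8526 pm

Maximum scattered wavelength:
λ'_max = λ₀ + Δλ_max = 82.6 + 4.8526 = 87.4526 pm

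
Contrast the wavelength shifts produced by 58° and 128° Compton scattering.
128° produces the larger shift by a factor of 3.437

Calculate both shifts using Δλ = λ_C(1 - cos θ):

For θ₁ = 58°:
Δλ₁ = 2.4263 × (1 - cos(58°))
Δλ₁ = 2.4263 × 0.4701
Δλ₁ = 1.1406 pm

For θ₂ = 128°:
Δλ₂ = 2.4263 × (1 - cos(128°))
Δλ₂ = 2.4263 × 1.6157
Δλ₂ = 3.9201 pm

The 128° angle produces the larger shift.
Ratio: 3.9201/1.1406 = 3.437

(Intermediate values are shown rounded; full precision is carried through to the final answer.)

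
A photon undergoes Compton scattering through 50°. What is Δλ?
0.8667 pm

Using the Compton scattering formula:
Δλ = λ_C(1 - cos θ)

where λ_C = h/(m_e·c) ≈ 2.4263 pm is the Compton wavelength of an electron.

For θ = 50°:
cos(50°) = 0.6428
1 - cos(50°) = 0.3572

Δλ = 2.4263 × 0.3572
Δλ = 0.8667 pm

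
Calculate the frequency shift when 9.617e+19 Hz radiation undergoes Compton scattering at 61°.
2.753e+19 Hz (decrease)

Convert frequency to wavelength (c = 299792458 m/s):
λ₀ = c/f₀ = 299792458/9.617e+19 = 3.1173179e-12 m = 3.1173 pm

Calculate Compton shift:
Δλ = λ_C(1 - cos(61°)) = 1.2500 pm

Final wavelength:
λ' = λ₀ + Δλ = 3.1173 + 1.2500 = 4.3673 pm

Final frequency:
f' = c/λ' = 299792458/4.3673295e-12 = 6.8644341e+19 Hz

Frequency shift (decrease):
Δf = f₀ - f' = 9.617e+19 - 6.8644341e+19 = 2.753e+19 Hz

(Intermediate values are shown rounded; full precision is carried through to the final answer.)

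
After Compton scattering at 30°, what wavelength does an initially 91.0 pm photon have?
91.3251 pm

Using the Compton formula: λ' = λ + λ_C(1 − cos θ)

For θ = 30°, cos θ = √3/2 (exact) ≈ 0.8660, so:
1 − cos 30° = 1 − (√3/2) ≈ 0.1340

Δλ = λ_C × 0.1340 = 2.4263 × 0.1340 = 0.3251 pm

λ' = 91.0 + 0.3251 = 91.3251 pm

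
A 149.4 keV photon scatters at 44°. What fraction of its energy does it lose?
0.0758 (or 7.58%)

Calculate initial and final photon energies:

Initial: E₀ = 149.4 keV → λ₀ = 8.2988 pm
Compton shift: Δλ = 0.6810 pm
Final wavelength: λ' = 8.9798 pm
Final energy: E' = 138.0705 keV

Fractional energy loss:
(E₀ - E')/E₀ = (149.4000 - 138.0705)/149.4000
= 11.3295/149.4000
= 0.0758
= 7.58%

(Intermediate values are shown rounded; full precision is carried through to the final answer.)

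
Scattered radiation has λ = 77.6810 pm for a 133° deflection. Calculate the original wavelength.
73.6000 pm

From λ' = λ + Δλ, we have λ = λ' - Δλ

First calculate the Compton shift:
Δλ = λ_C(1 - cos θ)
Δλ = 2.4263 × (1 - cos(133°))
Δλ = 2.4263 × 1.6820
Δλ = 4.0810 pm

Initial wavelength:
λ = λ' - Δλ
λ = 77.6810 - 4.0810
λ = 73.6000 pm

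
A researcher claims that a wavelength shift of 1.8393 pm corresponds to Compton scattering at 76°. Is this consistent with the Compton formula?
Yes, consistent

Calculate the expected shift for θ = 76°:

Δλ_expected = λ_C(1 - cos(76°))
Δλ_expected = 2.4263 × (1 - cos(76°))
Δλ_expected = 2.4263 × 0.7581
Δλ_expected = 1.8393 pm

Given shift: 1.8393 pm
Expected shift: 1.8393 pm
Difference: 0.0000 pm

The values match. This is consistent with Compton scattering at the stated angle.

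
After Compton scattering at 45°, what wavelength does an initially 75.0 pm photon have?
75.7106 pm

Using the Compton formula: λ' = λ + λ_C(1 − cos θ)

For θ = 45°, cos θ = √2/2 (exact) ≈ 0.7071, so:
1 − cos 45° = 1 − (√2/2) ≈ 0.2929

Δλ = λ_C × 0.2929 = 2.4263 × 0.2929 = 0.7106 pm

λ' = 75.0 + 0.7106 = 75.7106 pm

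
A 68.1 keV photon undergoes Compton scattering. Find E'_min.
53.7687 keV (at θ = 180°)

The scattered photon has minimum energy when its wavelength is maximum, i.e., when the Compton shift Δλ = λ_C(1 − cos θ) is maximum. This occurs at θ = 180° (backscattering), giving Δλ_max = 2λ_C = 4.8526 pm.

Initial wavelength: λ₀ = hc/E₀ = 18.2062 pm
Maximum final wavelength: λ'_max = λ₀ + 2λ_C = 18.2062 + 4.8526 = 23.0588 pm
Minimum final energy: E'_min = hc/λ'_max = 53.7687 keV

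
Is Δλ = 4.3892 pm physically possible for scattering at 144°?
Yes, consistent

Calculate the expected shift for θ = 144°:

Δλ_expected = λ_C(1 - cos(144°))
Δλ_expected = 2.4263 × (1 - cos(144°))
Δλ_expected = 2.4263 × 1.8090
Δλ_expected = 4.3892 pm

Given shift: 4.3892 pm
Expected shift: 4.3892 pm
Difference: 0.0000 pm

The values match. This is consistent with Compton scattering at the stated angle.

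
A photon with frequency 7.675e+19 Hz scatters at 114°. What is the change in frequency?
3.579e+19 Hz (decrease)

Convert frequency to wavelength (c = 299792458 m/s):
λ₀ = c/f₀ = 299792458/7.675e+19 = 3.9060907e-12 m = 3.9061 pm

Calculate Compton shift:
Δλ = λ_C(1 - cos(114°)) = 3.4132 pm

Final wavelength:
λ' = λ₀ + Δλ = 3.9061 + 3.4132 = 7.3193 pm

Final frequency:
f' = c/λ' = 299792458/7.3192702e-12 = 4.0959338e+19 Hz

Frequency shift (decrease):
Δf = f₀ - f' = 7.675e+19 - 4.0959338e+19 = 3.579e+19 Hz

(Intermediate values are shown rounded; full precision is carried through to the final answer.)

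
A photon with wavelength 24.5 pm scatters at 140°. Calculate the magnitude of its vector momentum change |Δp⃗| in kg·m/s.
4.7065e-23 kg·m/s

Photon momentum magnitude is p = h/λ.

Initial momentum:
p₀ = h/λ = 6.6261e-34/2.4500e-11 = 2.7045e-23 kg·m/s

After scattering:
λ' = λ + Δλ = 24.5 + 4.2850 = 28.7850 pm
p' = h/λ' = 6.6261e-34/2.8785e-11 = 2.3019e-23 kg·m/s

Momentum is a vector; the scattered photon's direction makes angle θ = 140° with the incident direction. The magnitude of the vector change Δp⃗ = p⃗₀ − p⃗' is found from the law of cosines:
|Δp⃗|² = p₀² + p'² − 2p₀p'cos θ
|Δp⃗|² = (2.7045e-23)² + (2.3019e-23)² − 2·2.7045e-23·2.3019e-23·cos(140°)
|Δp⃗| = 4.7065e-23 kg·m/s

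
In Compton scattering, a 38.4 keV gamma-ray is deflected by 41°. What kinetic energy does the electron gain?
0.6950 keV

By energy conservation: K_e = E_initial - E_final

First find the scattered photon energy:
Initial wavelength: λ = hc/E = 32.2876 pm
Compton shift: Δλ = λ_C(1 - cos(41°)) = 0.5952 pm
Final wavelength: λ' = 32.2876 + 0.5952 = 32.8827 pm
Final photon energy: E' = hc/λ' = 37.7050 keV

Electron kinetic energy:
K_e = E - E' = 38.4000 - 37.7050 = 0.6950 keV

(Intermediate values are shown rounded; full precision is carried through to the final answer.)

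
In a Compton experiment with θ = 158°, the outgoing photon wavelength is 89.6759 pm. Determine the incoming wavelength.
85.0000 pm

From λ' = λ + Δλ, we have λ = λ' - Δλ

First calculate the Compton shift:
Δλ = λ_C(1 - cos θ)
Δλ = 2.4263 × (1 - cos(158°))
Δλ = 2.4263 × 1.9272
Δλ = 4.6759 pm

Initial wavelength:
λ = λ' - Δλ
λ = 89.6759 - 4.6759
λ = 85.0000 pm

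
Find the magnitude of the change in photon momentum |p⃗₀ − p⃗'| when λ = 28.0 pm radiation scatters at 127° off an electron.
3.9796e-23 kg·m/s

Photon momentum magnitude is p = h/λ.

Initial momentum:
p₀ = h/λ = 6.6261e-34/2.8000e-11 = 2.3665e-23 kg·m/s

After scattering:
λ' = λ + Δλ = 28.0 + 3.8865 = 31.8865 pm
p' = h/λ' = 6.6261e-34/3.1887e-11 = 2.0780e-23 kg·m/s

Momentum is a vector; the scattered photon's direction makes angle θ = 127° with the incident direction. The magnitude of the vector change Δp⃗ = p⃗₀ − p⃗' is found from the law of cosines:
|Δp⃗|² = p₀² + p'² − 2p₀p'cos θ
|Δp⃗|² = (2.3665e-23)² + (2.0780e-23)² − 2·2.3665e-23·2.0780e-23·cos(127°)
|Δp⃗| = 3.9796e-23 kg·m/s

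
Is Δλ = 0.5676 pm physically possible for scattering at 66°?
No, inconsistent

Calculate the expected shift for θ = 66°:

Δλ_expected = λ_C(1 - cos(66°))
Δλ_expected = 2.4263 × (1 - cos(66°))
Δλ_expected = 2.4263 × 0.5933
Δλ_expected = 1.4394 pm

Given shift: 0.5676 pm
Expected shift: 1.4394 pm
Difference: 0.8718 pm

The values do not match. The given shift corresponds to θ ≈ 40.0°, not 66°.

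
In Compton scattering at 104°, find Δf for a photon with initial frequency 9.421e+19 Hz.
4.582e+19 Hz (decrease)

Convert frequency to wavelength (c = 299792458 m/s):
λ₀ = c/f₀ = 299792458/9.421e+19 = 3.1821724e-12 m = 3.1822 pm

Calculate Compton shift:
Δλ = λ_C(1 - cos(104°)) = 3.0133 pm

Final wavelength:
λ' = λ₀ + Δλ = 3.1822 + 3.0133 = 6.1955 pm

Final frequency:
f' = c/λ' = 299792458/6.1954602e-12 = 4.8389054e+19 Hz

Frequency shift (decrease):
Δf = f₀ - f' = 9.421e+19 - 4.8389054e+19 = 4.582e+19 Hz

(Intermediate values are shown rounded; full precision is carried through to the final answer.)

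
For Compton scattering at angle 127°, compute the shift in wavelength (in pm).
3.8865 pm

Using the Compton scattering formula:
Δλ = λ_C(1 - cos θ)

where λ_C = h/(m_e·c) ≈ 2.4263 pm is the Compton wavelength of an electron.

For θ = 127°:
cos(127°) = -0.6018
1 - cos(127°) = 1.6018

Δλ = 2.4263 × 1.6018
Δλ = 3.8865 pm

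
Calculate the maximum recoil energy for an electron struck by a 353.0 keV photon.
204.7808 keV

Maximum energy transfer occurs at θ = 180° (backscattering).

Initial photon: E₀ = 353.0 keV → λ₀ = 3.5123 pm

Maximum Compton shift (at 180°):
Δλ_max = 2λ_C = 2 × 2.4263 = 4.8526 pm

Final wavelength:
λ' = 3.5123 + 4.8526 = 8.3649 pm

Minimum photon energy (maximum energy to electron):
E'_min = hc/λ' = 148.2192 keV

Maximum electron kinetic energy:
K_max = E₀ - E'_min = 353.0000 - 148.2192 = 204.7808 keV

(Intermediate values are shown rounded; full precision is carried through to the final answer.)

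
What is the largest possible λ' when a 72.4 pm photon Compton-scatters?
77.2526 pm (at θ = 180°)

The Compton shift is Δλ = λ_C(1 − cos θ).

Since cos θ ranges from −1 to 1, the factor (1 − cos θ) ranges from 0 to 2; the maximum shift occurs at θ = 180° (backscattering):
Δλ_max = 2λ_C = 2 × 2.4263 pm = 4.8526 pm

Maximum scattered wavelength:
λ'_max = λ₀ + Δλ_max = 72.4 + 4.8526 = 77.2526 pm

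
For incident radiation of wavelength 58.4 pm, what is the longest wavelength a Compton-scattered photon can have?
63.2526 pm (at θ = 180°)

The Compton shift is Δλ = λ_C(1 − cos θ).

Since cos θ ranges from −1 to 1, the factor (1 − cos θ) ranges from 0 to 2; the maximum shift occurs at θ = 180° (backscattering):
Δλ_max = 2λ_C = 2 × 2.4263 pm = 4.8526 pm

Maximum scattered wavelength:
λ'_max = λ₀ + Δλ_max = 58.4 + 4.8526 = 63.2526 pm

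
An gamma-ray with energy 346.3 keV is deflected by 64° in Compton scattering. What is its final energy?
250.8309 keV

First convert energy to wavelength:
λ = hc/E, with hc ≈ 1239.842 keV·pm (i.e. 1239.842 eV·nm)

For E = 346.3 keV = 346300 eV:
λ = 1239.842 keV·pm / 346.3 keV
λ = 3.5803 pm

Calculate the Compton shift:
Δλ = λ_C(1 - cos(64°)) = 2.4263 × 0.5616
Δλ = 1.3627 pm

Final wavelength:
λ' = 3.5803 + 1.3627 = 4.9429 pm

Final energy:
E' = hc/λ' = 1239.842 / 4.9429 = 250.8309 keV

(Intermediate values are shown rounded; full precision is carried through to the final answer.)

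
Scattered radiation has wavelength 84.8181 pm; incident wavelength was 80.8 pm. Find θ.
131.00°

First find the wavelength shift:
Δλ = λ' - λ = 84.8181 - 80.8 = 4.0181 pm

Using Δλ = λ_C(1 - cos θ), with λ_C = h/(m_e·c) ≈ 2.42631024 pm:
cos θ = 1 - Δλ/λ_C
cos θ = 1 - 4.0181/2.42631024
cos θ = -0.656054

θ = arccos(-0.656054)
θ = 131.00°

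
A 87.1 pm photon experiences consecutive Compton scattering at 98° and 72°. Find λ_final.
91.5405 pm

Apply Compton shift twice:

First scattering at θ₁ = 98°:
Δλ₁ = λ_C(1 - cos(98°))
Δλ₁ = 2.4263 × 1.1392
Δλ₁ = 2.7640 pm

After first scattering:
λ₁ = 87.1 + 2.7640 = 89.8640 pm

Second scattering at θ₂ = 72°:
Δλ₂ = λ_C(1 - cos(72°))
Δλ₂ = 2.4263 × 0.6910
Δλ₂ = 1.6765 pm

Final wavelength:
λ₂ = 89.8640 + 1.6765 = 91.5405 pm

Total shift: Δλ_total = 2.7640 + 1.6765 = 4.4405 pm

(Intermediate values are shown rounded; full precision is carried through to the final answer.)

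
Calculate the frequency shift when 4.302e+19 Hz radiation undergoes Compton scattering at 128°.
1.549e+19 Hz (decrease)

Convert frequency to wavelength (c = 299792458 m/s):
λ₀ = c/f₀ = 299792458/4.302e+19 = 6.9686764e-12 m = 6.9687 pm

Calculate Compton shift:
Δλ = λ_C(1 - cos(128°)) = 3.9201 pm

Final wavelength:
λ' = λ₀ + Δλ = 6.9687 + 3.9201 = 10.8888 pm

Final frequency:
f' = c/λ' = 299792458/1.0888772e-11 = 2.7532255e+19 Hz

Frequency shift (decrease):
Δf = f₀ - f' = 4.302e+19 - 2.7532255e+19 = 1.549e+19 Hz

(Intermediate values are shown rounded; full precision is carried through to the final answer.)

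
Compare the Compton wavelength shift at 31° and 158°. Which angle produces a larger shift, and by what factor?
158° produces the larger shift by a factor of 13.493

Calculate both shifts using Δλ = λ_C(1 - cos θ):

For θ₁ = 31°:
Δλ₁ = 2.4263 × (1 - cos(31°))
Δλ₁ = 2.4263 × 0.1428
Δλ₁ = 0.3466 pm

For θ₂ = 158°:
Δλ₂ = 2.4263 × (1 - cos(158°))
Δλ₂ = 2.4263 × 1.9272
Δλ₂ = 4.6759 pm

The 158° angle produces the larger shift.
Ratio: 4.6759/0.3466 = 13.493

(Intermediate values are shown rounded; full precision is carried through to the final answer.)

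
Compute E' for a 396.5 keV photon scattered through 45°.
323.0761 keV

First convert energy to wavelength:
λ = hc/E, with hc ≈ 1239.842 keV·pm (i.e. 1239.842 eV·nm)

For E = 396.5 keV = 396500 eV:
λ = 1239.842 keV·pm / 396.5 keV
λ = 3.1270 pm

Calculate the Compton shift:
Δλ = λ_C(1 - cos(45°)) = 2.4263 × 0.2929
Δλ = 0.7106 pm

Final wavelength:
λ' = 3.1270 + 0.7106 = 3.8376 pm

Final energy:
E' = hc/λ' = 1239.842 / 3.8376 = 323.0761 keV

(Intermediate values are shown rounded; full precision is carried through to the final answer.)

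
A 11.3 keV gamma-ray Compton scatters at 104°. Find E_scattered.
10.9980 keV

First convert energy to wavelength:
λ = hc/E, with hc ≈ 1239.842 keV·pm (i.e. 1239.842 eV·nm)

For E = 11.3 keV = 11300 eV:
λ = 1239.842 keV·pm / 11.3 keV
λ = 109.7205 pm

Calculate the Compton shift:
Δλ = λ_C(1 - cos(104°)) = 2.4263 × 1.2419
Δλ = 3.0133 pm

Final wavelength:
λ' = 109.7205 + 3.0133 = 112.7338 pm

Final energy:
E' = hc/λ' = 1239.842 / 112.7338 = 10.9980 keV

(Intermediate values are shown rounded; full precision is carried through to the final answer.)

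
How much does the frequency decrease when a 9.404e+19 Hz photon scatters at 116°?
4.915e+19 Hz (decrease)

Convert frequency to wavelength (c = 299792458 m/s):
λ₀ = c/f₀ = 299792458/9.404e+19 = 3.1879249e-12 m = 3.1879 pm

Calculate Compton shift:
Δλ = λ_C(1 - cos(116°)) = 3.4899 pm

Final wavelength:
λ' = λ₀ + Δλ = 3.1879 + 3.4899 = 6.6779 pm

Final frequency:
f' = c/λ' = 299792458/6.6778595e-12 = 4.4893496e+19 Hz

Frequency shift (decrease):
Δf = f₀ - f' = 9.404e+19 - 4.4893496e+19 = 4.915e+19 Hz

(Intermediate values are shown rounded; full precision is carried through to the final answer.)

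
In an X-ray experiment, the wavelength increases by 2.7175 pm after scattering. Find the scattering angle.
96.89°

From the Compton formula Δλ = λ_C(1 - cos θ), we can solve for θ:

cos θ = 1 - Δλ/λ_C

Given:
- Δλ = 2.7175 pm
- λ_C = h/(m_e·c) ≈ 2.42631024 pm

cos θ = 1 - 2.7175/2.42631024
cos θ = 1 - 1.120013
cos θ = -0.120013

θ = arccos(-0.120013)
θ = 96.89°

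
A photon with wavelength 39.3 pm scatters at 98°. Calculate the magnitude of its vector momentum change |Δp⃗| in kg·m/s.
2.4624e-23 kg·m/s

Photon momentum magnitude is p = h/λ.

Initial momentum:
p₀ = h/λ = 6.6261e-34/3.9300e-11 = 1.6860e-23 kg·m/s

After scattering:
λ' = λ + Δλ = 39.3 + 2.7640 = 42.0640 pm
p' = h/λ' = 6.6261e-34/4.2064e-11 = 1.5752e-23 kg·m/s

Momentum is a vector; the scattered photon's direction makes angle θ = 98° with the incident direction. The magnitude of the vector change Δp⃗ = p⃗₀ − p⃗' is found from the law of cosines:
|Δp⃗|² = p₀² + p'² − 2p₀p'cos θ
|Δp⃗|² = (1.6860e-23)² + (1.5752e-23)² − 2·1.6860e-23·1.5752e-23·cos(98°)
|Δp⃗| = 2.4624e-23 kg·m/s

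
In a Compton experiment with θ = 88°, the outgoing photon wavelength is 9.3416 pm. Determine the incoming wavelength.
7.0000 pm

From λ' = λ + Δλ, we have λ = λ' - Δλ

First calculate the Compton shift:
Δλ = λ_C(1 - cos θ)
Δλ = 2.4263 × (1 - cos(88°))
Δλ = 2.4263 × 0.9651
Δλ = 2.3416 pm

Initial wavelength:
λ = λ' - Δλ
λ = 9.3416 - 2.3416
λ = 7.0000 pm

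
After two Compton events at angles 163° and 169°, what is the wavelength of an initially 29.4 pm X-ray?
38.9546 pm

Apply Compton shift twice:

First scattering at θ₁ = 163°:
Δλ₁ = λ_C(1 - cos(163°))
Δλ₁ = 2.4263 × 1.9563
Δλ₁ = 4.7466 pm

After first scattering:
λ₁ = 29.4 + 4.7466 = 34.1466 pm

Second scattering at θ₂ = 169°:
Δλ₂ = λ_C(1 - cos(169°))
Δλ₂ = 2.4263 × 1.9816
Δλ₂ = 4.8080 pm

Final wavelength:
λ₂ = 34.1466 + 4.8080 = 38.9546 pm

Total shift: Δλ_total = 4.7466 + 4.8080 = 9.5546 pm

(Intermediate values are shown rounded; full precision is carried through to the final answer.)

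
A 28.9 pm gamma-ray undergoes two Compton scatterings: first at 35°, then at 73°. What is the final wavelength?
31.0557 pm

Apply Compton shift twice:

First scattering at θ₁ = 35°:
Δλ₁ = λ_C(1 - cos(35°))
Δλ₁ = 2.4263 × 0.1808
Δλ₁ = 0.4388 pm

After first scattering:
λ₁ = 28.9 + 0.4388 = 29.3388 pm

Second scattering at θ₂ = 73°:
Δλ₂ = λ_C(1 - cos(73°))
Δλ₂ = 2.4263 × 0.7076
Δλ₂ = 1.7169 pm

Final wavelength:
λ₂ = 29.3388 + 1.7169 = 31.0557 pm

Total shift: Δλ_total = 0.4388 + 1.7169 = 2.1557 pm

(Intermediate values are shown rounded; full precision is carried through to the final answer.)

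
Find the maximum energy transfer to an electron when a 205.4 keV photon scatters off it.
91.5366 keV

Maximum energy transfer occurs at θ = 180° (backscattering).

Initial photon: E₀ = 205.4 keV → λ₀ = 6.0362 pm

Maximum Compton shift (at 180°):
Δλ_max = 2λ_C = 2 × 2.4263 = 4.8526 pm

Final wavelength:
λ' = 6.0362 + 4.8526 = 10.8889 pm

Minimum photon energy (maximum energy to electron):
E'_min = hc/λ' = 113.8634 keV

Maximum electron kinetic energy:
K_max = E₀ - E'_min = 205.4000 - 113.8634 = 91.5366 keV

(Intermediate values are shown rounded; full precision is carried through to the final answer.)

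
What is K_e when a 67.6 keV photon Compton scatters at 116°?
10.8067 keV

By energy conservation: K_e = E_initial - E_final

First find the scattered photon energy:
Initial wavelength: λ = hc/E = 18.3409 pm
Compton shift: Δλ = λ_C(1 - cos(116°)) = 3.4899 pm
Final wavelength: λ' = 18.3409 + 3.4899 = 21.8308 pm
Final photon energy: E' = hc/λ' = 56.7933 keV

Electron kinetic energy:
K_e = E - E' = 67.6000 - 56.7933 = 10.8067 keV

(Intermediate values are shown rounded; full precision is carried through to the final answer.)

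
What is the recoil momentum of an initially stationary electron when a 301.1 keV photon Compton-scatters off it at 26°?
7.0911e-23 kg·m/s

The electron is initially at rest, so by conservation of momentum:
p⃗_e = p⃗₀ − p⃗'  (incident photon momentum minus scattered photon momentum)

Photon momentum magnitudes (p = h/λ = E/c):
λ₀ = hc/E₀ = 4.1177 pm → p₀ = h/λ₀ = 1.6092e-22 kg·m/s
Δλ = λ_C(1 − cos 26°) = 0.2456 pm
λ' = 4.3633 pm → p' = h/λ' = 1.5186e-22 kg·m/s

The scattered photon makes angle θ = 26° with the incident direction, so by the law of cosines:
|p⃗_e|² = p₀² + p'² − 2p₀p'cos θ
|p⃗_e|² = (1.6092e-22)² + (1.5186e-22)² − 2·1.6092e-22·1.5186e-22·cos(26°)
|p⃗_e| = 7.0911e-23 kg·m/s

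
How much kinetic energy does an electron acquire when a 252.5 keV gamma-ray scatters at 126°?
111.0095 keV

By energy conservation: K_e = E_initial - E_final

First find the scattered photon energy:
Initial wavelength: λ = hc/E = 4.9103 pm
Compton shift: Δλ = λ_C(1 - cos(126°)) = 3.8525 pm
Final wavelength: λ' = 4.9103 + 3.8525 = 8.7627 pm
Final photon energy: E' = hc/λ' = 141.4905 keV

Electron kinetic energy:
K_e = E - E' = 252.5000 - 141.4905 = 111.0095 keV

(Intermediate values are shown rounded; full precision is carried through to the final answer.)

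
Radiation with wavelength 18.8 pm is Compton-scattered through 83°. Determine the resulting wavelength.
20.9306 pm

Using the Compton scattering formula:
λ' = λ + Δλ = λ + λ_C(1 - cos θ)

Given:
- Initial wavelength λ = 18.8 pm
- Scattering angle θ = 83°
- Compton wavelength λ_C ≈ 2.4263 pm

Calculate the shift:
Δλ = 2.4263 × (1 - cos(83°))
Δλ = 2.4263 × 0.8781
Δλ = 2.1306 pm

Final wavelength:
λ' = 18.8 + 2.1306 = 20.9306 pm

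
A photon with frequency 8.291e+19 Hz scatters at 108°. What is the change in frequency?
3.877e+19 Hz (decrease)

Convert frequency to wavelength (c = 299792458 m/s):
λ₀ = c/f₀ = 299792458/8.291e+19 = 3.6158782e-12 m = 3.6159 pm

Calculate Compton shift:
Δλ = λ_C(1 - cos(108°)) = 3.1761 pm

Final wavelength:
λ' = λ₀ + Δλ = 3.6159 + 3.1761 = 6.7920 pm

Final frequency:
f' = c/λ' = 299792458/6.7919595e-12 = 4.4139318e+19 Hz

Frequency shift (decrease):
Δf = f₀ - f' = 8.291e+19 - 4.4139318e+19 = 3.877e+19 Hz

(Intermediate values are shown rounded; full precision is carried through to the final answer.)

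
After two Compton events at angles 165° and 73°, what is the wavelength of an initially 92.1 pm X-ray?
98.5869 pm

Apply Compton shift twice:

First scattering at θ₁ = 165°:
Δλ₁ = λ_C(1 - cos(165°))
Δλ₁ = 2.4263 × 1.9659
Δλ₁ = 4.7699 pm

After first scattering:
λ₁ = 92.1 + 4.7699 = 96.8699 pm

Second scattering at θ₂ = 73°:
Δλ₂ = λ_C(1 - cos(73°))
Δλ₂ = 2.4263 × 0.7076
Δλ₂ = 1.7169 pm

Final wavelength:
λ₂ = 96.8699 + 1.7169 = 98.5869 pm

Total shift: Δλ_total = 4.7699 + 1.7169 = 6.4869 pm

(Intermediate values are shown rounded; full precision is carried through to the final answer.)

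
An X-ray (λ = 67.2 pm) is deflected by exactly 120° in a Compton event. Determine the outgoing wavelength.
70.8395 pm

Using the Compton formula: λ' = λ + λ_C(1 − cos θ)

For θ = 120°, cos θ = -1/2 (exact) = -0.5000, so:
1 − cos 120° = 1 − (-1/2) = 1.5000

Δλ = λ_C × 1.5000 = 2.4263 × 1.5000 = 3.6395 pm

λ' = 67.2 + 3.6395 = 70.8395 pm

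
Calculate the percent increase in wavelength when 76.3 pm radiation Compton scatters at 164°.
6.2367%

Calculate the Compton shift:
Δλ = λ_C(1 - cos(164°))
Δλ = 2.4263 × (1 - cos(164°))
Δλ = 2.4263 × 1.9613
Δλ = 4.7586 pm

Percentage change:
(Δλ/λ₀) × 100 = (4.7586/76.3) × 100
= 6.2367%

(Intermediate values are shown rounded; full precision is carried through to the final answer.)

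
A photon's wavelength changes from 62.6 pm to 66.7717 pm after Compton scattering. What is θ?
136.00°

First find the wavelength shift:
Δλ = λ' - λ = 66.7717 - 62.6 = 4.1717 pm

Using Δλ = λ_C(1 - cos θ), with λ_C = h/(m_e·c) ≈ 2.42631024 pm:
cos θ = 1 - Δλ/λ_C
cos θ = 1 - 4.1717/2.42631024
cos θ = -0.719360

θ = arccos(-0.719360)
θ = 136.00°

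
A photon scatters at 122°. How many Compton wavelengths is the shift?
1.5299 λ_C

The Compton shift formula is:
Δλ = λ_C(1 - cos θ)

Dividing both sides by λ_C:
Δλ/λ_C = 1 - cos θ

For θ = 122°:
Δλ/λ_C = 1 - cos(122°)
Δλ/λ_C = 1 - -0.5299
Δλ/λ_C = 1.5299

This means the shift is 1.5299 × λ_C = 3.7121 pm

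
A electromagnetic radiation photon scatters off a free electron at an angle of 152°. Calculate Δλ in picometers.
4.5686 pm

Using the Compton scattering formula:
Δλ = λ_C(1 - cos θ)

where λ_C = h/(m_e·c) ≈ 2.4263 pm is the Compton wavelength of an electron.

For θ = 152°:
cos(152°) = -0.8829
1 - cos(152°) = 1.8829

Δλ = 2.4263 × 1.8829
Δλ = 4.5686 pm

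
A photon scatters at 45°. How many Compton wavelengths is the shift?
0.2929 λ_C

The Compton shift formula is:
Δλ = λ_C(1 - cos θ)

Dividing both sides by λ_C:
Δλ/λ_C = 1 - cos θ

For θ = 45°:
Δλ/λ_C = 1 - cos(45°)
Δλ/λ_C = 1 - 0.7071
Δλ/λ_C = 0.2929

This means the shift is 0.2929 × λ_C = 0.7106 pm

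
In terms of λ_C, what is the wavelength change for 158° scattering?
1.9272 λ_C

The Compton shift formula is:
Δλ = λ_C(1 - cos θ)

Dividing both sides by λ_C:
Δλ/λ_C = 1 - cos θ

For θ = 158°:
Δλ/λ_C = 1 - cos(158°)
Δλ/λ_C = 1 - -0.9272
Δλ/λ_C = 1.9272

This means the shift is 1.9272 × λ_C = 4.6759 pm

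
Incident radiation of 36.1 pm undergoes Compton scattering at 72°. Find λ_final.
37.7765 pm

Using the Compton scattering formula:
λ' = λ + Δλ = λ + λ_C(1 - cos θ)

Given:
- Initial wavelength λ = 36.1 pm
- Scattering angle θ = 72°
- Compton wavelength λ_C ≈ 2.4263 pm

Calculate the shift:
Δλ = 2.4263 × (1 - cos(72°))
Δλ = 2.4263 × 0.6910
Δλ = 1.6765 pm

Final wavelength:
λ' = 36.1 + 1.6765 = 37.7765 pm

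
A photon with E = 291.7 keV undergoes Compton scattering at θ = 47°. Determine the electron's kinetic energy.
44.8165 keV

By energy conservation: K_e = E_initial - E_final

First find the scattered photon energy:
Initial wavelength: λ = hc/E = 4.2504 pm
Compton shift: Δλ = λ_C(1 - cos(47°)) = 0.7716 pm
Final wavelength: λ' = 4.2504 + 0.7716 = 5.0220 pm
Final photon energy: E' = hc/λ' = 246.8835 keV

Electron kinetic energy:
K_e = E - E' = 291.7000 - 246.8835 = 44.8165 keV

(Intermediate values are shown rounded; full precision is carried through to the final answer.)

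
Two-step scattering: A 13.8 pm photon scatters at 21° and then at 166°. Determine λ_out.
18.7417 pm

Apply Compton shift twice:

First scattering at θ₁ = 21°:
Δλ₁ = λ_C(1 - cos(21°))
Δλ₁ = 2.4263 × 0.0664
Δλ₁ = 0.1612 pm

After first scattering:
λ₁ = 13.8 + 0.1612 = 13.9612 pm

Second scattering at θ₂ = 166°:
Δλ₂ = λ_C(1 - cos(166°))
Δλ₂ = 2.4263 × 1.9703
Δλ₂ = 4.7805 pm

Final wavelength:
λ₂ = 13.9612 + 4.7805 = 18.7417 pm

Total shift: Δλ_total = 0.1612 + 4.7805 = 4.9417 pm

(Intermediate values are shown rounded; full precision is carried through to the final answer.)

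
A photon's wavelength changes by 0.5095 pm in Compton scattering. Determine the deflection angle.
37.81°

From the Compton formula Δλ = λ_C(1 - cos θ), we can solve for θ:

cos θ = 1 - Δλ/λ_C

Given:
- Δλ = 0.5095 pm
- λ_C = h/(m_e·c) ≈ 2.42631024 pm

cos θ = 1 - 0.5095/2.42631024
cos θ = 1 - 0.209990
cos θ = 0.790010

θ = arccos(0.790010)
θ = 37.81°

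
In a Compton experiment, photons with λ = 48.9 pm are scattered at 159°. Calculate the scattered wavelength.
53.5915 pm

Using the Compton scattering formula:
λ' = λ + Δλ = λ + λ_C(1 - cos θ)

Given:
- Initial wavelength λ = 48.9 pm
- Scattering angle θ = 159°
- Compton wavelength λ_C ≈ 2.4263 pm

Calculate the shift:
Δλ = 2.4263 × (1 - cos(159°))
Δλ = 2.4263 × 1.9336
Δλ = 4.6915 pm

Final wavelength:
λ' = 48.9 + 4.6915 = 53.5915 pm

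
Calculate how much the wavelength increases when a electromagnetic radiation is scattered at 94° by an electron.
2.5956 pm

Using the Compton scattering formula:
Δλ = λ_C(1 - cos θ)

where λ_C = h/(m_e·c) ≈ 2.4263 pm is the Compton wavelength of an electron.

For θ = 94°:
cos(94°) = -0.0698
1 - cos(94°) = 1.0698

Δλ = 2.4263 × 1.0698
Δλ = 2.5956 pm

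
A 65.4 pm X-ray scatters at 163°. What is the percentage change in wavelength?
7.2578%

Calculate the Compton shift:
Δλ = λ_C(1 - cos(163°))
Δλ = 2.4263 × (1 - cos(163°))
Δλ = 2.4263 × 1.9563
Δλ = 4.7466 pm

Percentage change:
(Δλ/λ₀) × 100 = (4.7466/65.4) × 100
= 7.2578%

(Intermediate values are shown rounded; full precision is carried through to the final answer.)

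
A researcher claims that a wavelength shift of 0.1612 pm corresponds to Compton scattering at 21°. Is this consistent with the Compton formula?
Yes, consistent

Calculate the expected shift for θ = 21°:

Δλ_expected = λ_C(1 - cos(21°))
Δλ_expected = 2.4263 × (1 - cos(21°))
Δλ_expected = 2.4263 × 0.0664
Δλ_expected = 0.1612 pm

Given shift: 0.1612 pm
Expected shift: 0.1612 pm
Difference: 0.0000 pm

The values match. This is consistent with Compton scattering at the stated angle.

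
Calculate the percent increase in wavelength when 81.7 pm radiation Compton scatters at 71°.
2.0029%

Calculate the Compton shift:
Δλ = λ_C(1 - cos(71°))
Δλ = 2.4263 × (1 - cos(71°))
Δλ = 2.4263 × 0.6744
Δλ = 1.6364 pm

Percentage change:
(Δλ/λ₀) × 100 = (1.6364/81.7) × 100
= 2.0029%

(Intermediate values are shown rounded; full precision is carried through to the final answer.)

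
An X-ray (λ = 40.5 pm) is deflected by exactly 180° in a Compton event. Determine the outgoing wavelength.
45.3526 pm

Using the Compton formula: λ' = λ + λ_C(1 − cos θ)

For θ = 180°, cos θ = -1 (exact) = -1.0000, so:
1 − cos 180° = 1 − (-1) = 2.0000

Δλ = λ_C × 2.0000 = 2.4263 × 2.0000 = 4.8526 pm

λ' = 40.5 + 4.8526 = 45.3526 pm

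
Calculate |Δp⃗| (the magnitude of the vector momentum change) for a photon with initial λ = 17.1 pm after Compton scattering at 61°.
3.8061e-23 kg·m/s

Photon momentum magnitude is p = h/λ.

Initial momentum:
p₀ = h/λ = 6.6261e-34/1.7100e-11 = 3.8749e-23 kg·m/s

After scattering:
λ' = λ + Δλ = 17.1 + 1.2500 = 18.3500 pm
p' = h/λ' = 6.6261e-34/1.8350e-11 = 3.6109e-23 kg·m/s

Momentum is a vector; the scattered photon's direction makes angle θ = 61° with the incident direction. The magnitude of the vector change Δp⃗ = p⃗₀ − p⃗' is found from the law of cosines:
|Δp⃗|² = p₀² + p'² − 2p₀p'cos θ
|Δp⃗|² = (3.8749e-23)² + (3.6109e-23)² − 2·3.8749e-23·3.6109e-23·cos(61°)
|Δp⃗| = 3.8061e-23 kg·m/s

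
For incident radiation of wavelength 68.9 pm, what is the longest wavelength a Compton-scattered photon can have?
73.7526 pm (at θ = 180°)

The Compton shift is Δλ = λ_C(1 − cos θ).

Since cos θ ranges from −1 to 1, the factor (1 − cos θ) ranges from 0 to 2; the maximum shift occurs at θ = 180° (backscattering):
Δλ_max = 2λ_C = 2 × 2.4263 pm = 4.8526 pm

Maximum scattered wavelength:
λ'_max = λ₀ + Δλ_max = 68.9 + 4.8526 = 73.7526 pm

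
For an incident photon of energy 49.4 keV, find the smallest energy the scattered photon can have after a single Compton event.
41.3962 keV (at θ = 180°)

The scattered photon has minimum energy when its wavelength is maximum, i.e., when the Compton shift Δλ = λ_C(1 − cos θ) is maximum. This occurs at θ = 180° (backscattering), giving Δλ_max = 2λ_C = 4.8526 pm.

Initial wavelength: λ₀ = hc/E₀ = 25.0980 pm
Maximum final wavelength: λ'_max = λ₀ + 2λ_C = 25.0980 + 4.8526 = 29.9506 pm
Minimum final energy: E'_min = hc/λ'_max = 41.3962 keV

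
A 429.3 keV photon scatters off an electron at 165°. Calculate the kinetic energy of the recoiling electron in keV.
267.3985 keV

By energy conservation: K_e = E_initial - E_final

First find the scattered photon energy:
Initial wavelength: λ = hc/E = 2.8881 pm
Compton shift: Δλ = λ_C(1 - cos(165°)) = 4.7699 pm
Final wavelength: λ' = 2.8881 + 4.7699 = 7.6580 pm
Final photon energy: E' = hc/λ' = 161.9015 keV

Electron kinetic energy:
K_e = E - E' = 429.3000 - 161.9015 = 267.3985 keV

(Intermediate values are shown rounded; full precision is carried through to the final answer.)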